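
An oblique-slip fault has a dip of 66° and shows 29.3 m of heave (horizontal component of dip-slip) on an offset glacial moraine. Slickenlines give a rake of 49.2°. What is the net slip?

95.2 m

dip-slip = heave / cos(dip) = 29.3 / cos(66°) = 72.04 m
net slip = dip-slip / sin(rake) = 72.04 / sin(49.2°) = 95.2 m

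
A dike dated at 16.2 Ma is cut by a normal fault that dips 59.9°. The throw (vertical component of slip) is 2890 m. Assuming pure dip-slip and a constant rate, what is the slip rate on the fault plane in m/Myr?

206 m/Myr

dip-slip = throw / sin(dip) = 2890 m / sin(59.9°) = 3340 m
rate = 3340 m / 16.2 Ma = 0.000206 m/yr = 206 m/Myr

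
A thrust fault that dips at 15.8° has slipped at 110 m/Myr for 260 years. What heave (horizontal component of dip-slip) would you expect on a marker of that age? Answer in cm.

dip-slip = rate × time = 110 m/Myr × 260 years = 0.02860 m
heave = dip-slip × cos(dip) = 0.02860 × cos(15.8°) = 0.0275 m = 2.75 cm

2.75 cm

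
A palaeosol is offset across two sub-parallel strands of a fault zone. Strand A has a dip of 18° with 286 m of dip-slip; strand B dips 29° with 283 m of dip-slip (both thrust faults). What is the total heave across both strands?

heave_A = 286 × cos(18°) = 272 m
heave_B = 283 × cos(29°) = 247.5 m
total = 272 + 247.5 = 520 m

520 m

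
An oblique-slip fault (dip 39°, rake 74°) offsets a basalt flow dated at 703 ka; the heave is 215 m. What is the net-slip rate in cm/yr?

0.0409 cm/yr

dip-slip = heave / cos(dip) = 215 / cos(39°) = 276.7 m
net slip = dip-slip / sin(rake) = 276.7 / sin(74°) = 287.8 m
rate = 287.8 m / 703 ka = 0.000409 m/yr = 0.0409 cm/yr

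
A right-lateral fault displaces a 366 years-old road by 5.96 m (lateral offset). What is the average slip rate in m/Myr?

16300 m/Myr

rate = 5.96 m / 366 years = 0.0163 m/yr = 16300 m/Myr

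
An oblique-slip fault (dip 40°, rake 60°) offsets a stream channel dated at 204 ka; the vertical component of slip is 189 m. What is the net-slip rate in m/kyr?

1.66 m/kyr

dip-slip = throw / sin(dip) = 189 / sin(40°) = 294 m
net slip = dip-slip / sin(rake) = 294 / sin(60°) = 339.5 m
rate = 339.5 m / 204 ka = 0.00166 m/yr = 1.66 m/kyr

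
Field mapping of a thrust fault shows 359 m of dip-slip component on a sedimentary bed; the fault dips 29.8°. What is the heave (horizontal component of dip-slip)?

312 m

heave = dip-slip × cos(dip) = 359 m × cos(29.8°) = 312 m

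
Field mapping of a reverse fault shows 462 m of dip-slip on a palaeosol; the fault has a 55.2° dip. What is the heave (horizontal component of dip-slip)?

heave = dip-slip × cos(dip) = 462 m × cos(55.2°) = 264 m

264 m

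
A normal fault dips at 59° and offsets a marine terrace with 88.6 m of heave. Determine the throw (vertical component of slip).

throw = heave × tan(dip) = 88.6 × tan(59°) = 147 m

147 m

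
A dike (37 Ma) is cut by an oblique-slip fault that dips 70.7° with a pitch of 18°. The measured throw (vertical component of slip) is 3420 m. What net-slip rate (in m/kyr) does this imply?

0.317 m/kyr

dip-slip = throw / sin(dip) = 3420 / sin(70.7°) = 3624 m
net slip = dip-slip / sin(rake) = 3624 / sin(18°) = 11730 m
rate = 11730 m / 37 Ma = 0.000317 m/yr = 0.317 m/kyr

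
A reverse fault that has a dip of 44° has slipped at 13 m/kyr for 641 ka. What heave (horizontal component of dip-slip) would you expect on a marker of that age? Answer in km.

dip-slip = rate × time = 13 m/kyr × 641 ka = 8333 m
heave = dip-slip × cos(dip) = 8333 × cos(44°) = 5990 m = 5.99 km

5.99 km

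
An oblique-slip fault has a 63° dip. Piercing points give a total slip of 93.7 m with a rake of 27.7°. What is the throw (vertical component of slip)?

dip-slip = net slip × sin(rake) = 93.7 m × sin(27.7°) = 43.56 m
throw = dip-slip × sin(dip) = 43.56 × sin(63°) = 38.8 m

38.8 m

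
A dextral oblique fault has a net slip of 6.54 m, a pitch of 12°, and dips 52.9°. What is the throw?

1.08 m

dip-slip = net slip × sin(rake) = 6.54 m × sin(12°) = 1.360 m
throw = dip-slip × sin(dip) = 1.360 × sin(52.9°) = 1.08 m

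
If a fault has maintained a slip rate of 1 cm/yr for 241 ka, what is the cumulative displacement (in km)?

2.41 km

slip = rate × time = 1 cm/yr × 241 ka = 2410 m = 2.41 km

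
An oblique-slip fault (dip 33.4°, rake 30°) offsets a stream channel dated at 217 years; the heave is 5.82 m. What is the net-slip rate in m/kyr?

64.3 m/kyr

dip-slip = heave / cos(dip) = 5.82 / cos(33.4°) = 6.971 m
net slip = dip-slip / sin(rake) = 6.971 / sin(30°) = 13.94 m
rate = 13.94 m / 217 years = 0.0643 m/yr = 64.3 m/kyr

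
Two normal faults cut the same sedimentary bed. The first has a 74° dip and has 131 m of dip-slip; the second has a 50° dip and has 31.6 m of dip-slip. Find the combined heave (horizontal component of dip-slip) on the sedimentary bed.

56.4 m

heave_A = 131 × cos(74°) = 36.11 m
heave_B = 31.6 × cos(50°) = 20.31 m
total = 36.11 + 20.31 = 56.4 m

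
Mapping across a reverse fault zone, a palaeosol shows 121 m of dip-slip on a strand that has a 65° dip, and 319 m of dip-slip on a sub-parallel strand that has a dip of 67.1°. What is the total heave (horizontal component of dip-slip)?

175 m

heave_A = 121 × cos(65°) = 51.14 m
heave_B = 319 × cos(67.1°) = 124.1 m
total = 51.14 + 124.1 = 175 m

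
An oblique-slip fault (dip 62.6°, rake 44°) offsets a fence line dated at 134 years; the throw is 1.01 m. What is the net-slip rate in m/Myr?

dip-slip = throw / sin(dip) = 1.01 / sin(62.6°) = 1.138 m
net slip = dip-slip / sin(rake) = 1.138 / sin(44°) = 1.638 m
rate = 1.638 m / 134 years = 0.0122 m/yr = 12200 m/Myr

12200 m/Myr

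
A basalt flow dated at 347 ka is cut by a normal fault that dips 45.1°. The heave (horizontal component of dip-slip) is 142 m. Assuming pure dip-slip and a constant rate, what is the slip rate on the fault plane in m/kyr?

0.580 m/kyr

dip-slip = heave / cos(dip) = 142 m / cos(45.1°) = 201.2 m
rate = 201.2 m / 347 ka = 0.000580 m/yr = 0.580 m/kyr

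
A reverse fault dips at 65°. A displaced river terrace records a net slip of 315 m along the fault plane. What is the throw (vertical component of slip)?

285 m

throw = dip-slip × sin(dip) = 315 m × sin(65°) = 285 m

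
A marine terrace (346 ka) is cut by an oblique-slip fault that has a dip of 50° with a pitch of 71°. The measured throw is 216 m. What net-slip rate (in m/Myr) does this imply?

dip-slip = throw / sin(dip) = 216 / sin(50°) = 282 m
net slip = dip-slip / sin(rake) = 282 / sin(71°) = 298.2 m
rate = 298.2 m / 346 ka = 0.000862 m/yr = 862 m/Myr

862 m/Myr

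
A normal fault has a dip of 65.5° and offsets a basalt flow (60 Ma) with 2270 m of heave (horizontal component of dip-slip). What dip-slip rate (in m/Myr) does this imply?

91.2 m/Myr

dip-slip = heave / cos(dip) = 2270 m / cos(65.5°) = 5474 m
rate = 5474 m / 60 Ma = 0.0000912 m/yr = 91.2 m/Myr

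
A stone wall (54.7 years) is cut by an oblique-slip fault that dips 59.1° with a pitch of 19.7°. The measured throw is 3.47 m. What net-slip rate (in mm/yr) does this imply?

dip-slip = throw / sin(dip) = 3.47 / sin(59.1°) = 4.044 m
net slip = dip-slip / sin(rake) = 4.044 / sin(19.7°) = 12 m
rate = 12 m / 54.7 years = 0.219 m/yr = 219 mm/yr

219 mm/yr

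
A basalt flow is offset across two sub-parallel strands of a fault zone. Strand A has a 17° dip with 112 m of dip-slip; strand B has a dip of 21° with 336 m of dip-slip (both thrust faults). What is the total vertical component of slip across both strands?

153 m

throw_A = 112 × sin(17°) = 32.75 m
throw_B = 336 × sin(21°) = 120.4 m
total = 32.75 + 120.4 = 153 m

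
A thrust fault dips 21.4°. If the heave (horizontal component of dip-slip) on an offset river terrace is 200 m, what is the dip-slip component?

215 m

dip-slip = heave / cos(dip) = 200 / cos(21.4°) = 215 m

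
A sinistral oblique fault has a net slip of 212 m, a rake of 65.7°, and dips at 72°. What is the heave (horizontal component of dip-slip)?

59.7 m

dip-slip = net slip × sin(rake) = 212 m × sin(65.7°) = 193.2 m
heave = dip-slip × cos(dip) = 193.2 × cos(72°) = 59.7 m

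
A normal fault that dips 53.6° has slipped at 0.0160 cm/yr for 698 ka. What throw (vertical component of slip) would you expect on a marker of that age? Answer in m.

89.9 m

dip-slip = rate × time = 0.0160 cm/yr × 698 ka = 111.7 m
throw = dip-slip × sin(dip) = 111.7 × sin(53.6°) = 89.9 m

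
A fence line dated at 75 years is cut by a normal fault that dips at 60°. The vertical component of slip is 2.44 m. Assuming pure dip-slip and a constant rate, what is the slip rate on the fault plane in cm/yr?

dip-slip = throw / sin(dip) = 2.44 m / sin(60°) = 2.817 m
rate = 2.817 m / 75 years = 0.0376 m/yr = 3.76 cm/yr

3.76 cm/yr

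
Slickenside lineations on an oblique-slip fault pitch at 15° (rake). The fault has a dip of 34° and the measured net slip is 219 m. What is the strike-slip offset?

strike-slip = net slip × cos(rake) = 219 m × cos(15°) = 212 m

212 m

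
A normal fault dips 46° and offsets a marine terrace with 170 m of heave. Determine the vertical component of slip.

throw = heave × tan(dip) = 170 × tan(46°) = 176 m

176 m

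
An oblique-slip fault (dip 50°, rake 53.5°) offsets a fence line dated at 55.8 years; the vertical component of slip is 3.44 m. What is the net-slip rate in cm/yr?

10 cm/yr

dip-slip = throw / sin(dip) = 3.44 / sin(50°) = 4.491 m
net slip = dip-slip / sin(rake) = 4.491 / sin(53.5°) = 5.586 m
rate = 5.586 m / 55.8 years = 0.100 m/yr = 10 cm/yr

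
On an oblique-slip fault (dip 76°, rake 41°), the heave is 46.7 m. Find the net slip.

294 m

dip-slip = heave / cos(dip) = 46.7 / cos(76°) = 193 m
net slip = dip-slip / sin(rake) = 193 / sin(41°) = 294 m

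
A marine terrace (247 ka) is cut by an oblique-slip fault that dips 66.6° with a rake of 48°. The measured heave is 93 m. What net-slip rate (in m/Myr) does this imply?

dip-slip = heave / cos(dip) = 93 / cos(66.6°) = 234.2 m
net slip = dip-slip / sin(rake) = 234.2 / sin(48°) = 315.1 m
rate = 315.1 m / 247 ka = 0.00128 m/yr = 1280 m/Myr

1280 m/Myr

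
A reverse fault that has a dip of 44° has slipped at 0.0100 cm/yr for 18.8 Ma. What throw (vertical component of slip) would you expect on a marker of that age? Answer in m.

1310 m

dip-slip = rate × time = 0.0100 cm/yr × 18.8 Ma = 1880 m
throw = dip-slip × sin(dip) = 1880 × sin(44°) = 1310 m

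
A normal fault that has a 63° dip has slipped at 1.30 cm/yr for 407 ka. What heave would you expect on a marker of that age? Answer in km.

2.40 km

dip-slip = rate × time = 1.30 cm/yr × 407 ka = 5291 m
heave = dip-slip × cos(dip) = 5291 × cos(63°) = 2400 m = 2.40 km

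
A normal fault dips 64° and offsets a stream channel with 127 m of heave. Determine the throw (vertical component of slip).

throw = heave × tan(dip) = 127 × tan(64°) = 260 m

260 m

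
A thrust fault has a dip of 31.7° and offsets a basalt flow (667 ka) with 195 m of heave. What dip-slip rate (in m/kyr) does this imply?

dip-slip = heave / cos(dip) = 195 m / cos(31.7°) = 229.2 m
rate = 229.2 m / 667 ka = 0.000344 m/yr = 0.344 m/kyr

0.344 m/kyr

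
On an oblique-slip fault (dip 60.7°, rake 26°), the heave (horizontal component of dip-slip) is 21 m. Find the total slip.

97.9 m

dip-slip = heave / cos(dip) = 21 / cos(60.7°) = 42.91 m
net slip = dip-slip / sin(rake) = 42.91 / sin(26°) = 97.9 m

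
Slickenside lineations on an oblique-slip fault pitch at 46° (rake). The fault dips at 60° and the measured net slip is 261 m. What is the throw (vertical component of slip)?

dip-slip = net slip × sin(rake) = 261 m × sin(46°) = 187.7 m
throw = dip-slip × sin(dip) = 187.7 × sin(60°) = 163 m

163 m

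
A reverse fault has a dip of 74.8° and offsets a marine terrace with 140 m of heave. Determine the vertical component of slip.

515 m

throw = heave × tan(dip) = 140 × tan(74.8°) = 515 m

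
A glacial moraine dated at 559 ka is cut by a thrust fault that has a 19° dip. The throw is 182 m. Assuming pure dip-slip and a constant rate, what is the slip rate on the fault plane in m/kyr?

1 m/kyr

dip-slip = throw / sin(dip) = 182 m / sin(19°) = 559 m
rate = 559 m / 559 ka = 0.00100 m/yr = 1 m/kyr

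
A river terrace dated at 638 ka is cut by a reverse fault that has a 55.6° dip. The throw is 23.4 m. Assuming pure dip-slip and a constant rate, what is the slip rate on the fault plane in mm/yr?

0.0445 mm/yr

dip-slip = throw / sin(dip) = 23.4 m / sin(55.6°) = 28.36 m
rate = 28.36 m / 638 ka = 0.0000445 m/yr = 0.0445 mm/yr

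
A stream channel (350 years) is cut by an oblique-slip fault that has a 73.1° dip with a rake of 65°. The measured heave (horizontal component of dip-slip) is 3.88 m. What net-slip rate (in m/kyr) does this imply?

42.1 m/kyr

dip-slip = heave / cos(dip) = 3.88 / cos(73.1°) = 13.35 m
net slip = dip-slip / sin(rake) = 13.35 / sin(65°) = 14.73 m
rate = 14.73 m / 350 years = 0.0421 m/yr = 42.1 m/kyr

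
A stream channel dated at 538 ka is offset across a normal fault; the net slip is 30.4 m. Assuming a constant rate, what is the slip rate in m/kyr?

0.0565 m/kyr

rate = 30.4 m / 538 ka = 0.0000565 m/yr = 0.0565 m/kyr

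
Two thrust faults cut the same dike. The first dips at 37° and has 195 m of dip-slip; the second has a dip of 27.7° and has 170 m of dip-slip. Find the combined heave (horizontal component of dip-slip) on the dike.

306 m

heave_A = 195 × cos(37°) = 155.7 m
heave_B = 170 × cos(27.7°) = 150.5 m
total = 155.7 + 150.5 = 306 m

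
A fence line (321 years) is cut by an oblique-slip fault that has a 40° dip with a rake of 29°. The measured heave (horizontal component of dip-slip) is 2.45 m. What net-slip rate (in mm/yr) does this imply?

20.6 mm/yr

dip-slip = heave / cos(dip) = 2.45 / cos(40°) = 3.198 m
net slip = dip-slip / sin(rake) = 3.198 / sin(29°) = 6.597 m
rate = 6.597 m / 321 years = 0.0206 m/yr = 20.6 mm/yr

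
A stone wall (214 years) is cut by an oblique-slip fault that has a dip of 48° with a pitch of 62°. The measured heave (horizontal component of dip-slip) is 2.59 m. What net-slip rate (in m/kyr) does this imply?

dip-slip = heave / cos(dip) = 2.59 / cos(48°) = 3.871 m
net slip = dip-slip / sin(rake) = 3.871 / sin(62°) = 4.384 m
rate = 4.384 m / 214 years = 0.0205 m/yr = 20.5 m/kyr

20.5 m/kyr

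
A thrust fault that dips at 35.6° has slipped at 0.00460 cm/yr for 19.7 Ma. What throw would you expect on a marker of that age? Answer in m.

dip-slip = rate × time = 0.00460 cm/yr × 19.7 Ma = 906.2 m
throw = dip-slip × sin(dip) = 906.2 × sin(35.6°) = 528 m

528 m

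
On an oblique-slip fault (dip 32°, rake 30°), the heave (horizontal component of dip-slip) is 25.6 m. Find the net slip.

60.4 m

dip-slip = heave / cos(dip) = 25.6 / cos(32°) = 30.19 m
net slip = dip-slip / sin(rake) = 30.19 / sin(30°) = 60.4 m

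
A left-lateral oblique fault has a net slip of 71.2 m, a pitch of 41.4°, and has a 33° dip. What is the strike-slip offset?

strike-slip = net slip × cos(rake) = 71.2 m × cos(41.4°) = 53.4 m

53.4 m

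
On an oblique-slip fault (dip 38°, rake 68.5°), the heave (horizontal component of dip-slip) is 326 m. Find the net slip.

445 m

dip-slip = heave / cos(dip) = 326 / cos(38°) = 413.7 m
net slip = dip-slip / sin(rake) = 413.7 / sin(68.5°) = 445 m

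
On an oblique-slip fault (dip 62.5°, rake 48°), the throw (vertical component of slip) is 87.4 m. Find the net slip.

dip-slip = throw / sin(dip) = 87.4 / sin(62.5°) = 98.53 m
net slip = dip-slip / sin(rake) = 98.53 / sin(48°) = 133 m

133 m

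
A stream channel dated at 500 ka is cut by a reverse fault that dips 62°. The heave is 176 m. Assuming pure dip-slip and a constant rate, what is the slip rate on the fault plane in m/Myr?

750 m/Myr

dip-slip = heave / cos(dip) = 176 m / cos(62°) = 374.9 m
rate = 374.9 m / 500 ka = 0.000750 m/yr = 750 m/Myr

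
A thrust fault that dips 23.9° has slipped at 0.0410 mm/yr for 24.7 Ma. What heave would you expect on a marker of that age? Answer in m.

dip-slip = rate × time = 0.0410 mm/yr × 24.7 Ma = 1013 m
heave = dip-slip × cos(dip) = 1013 × cos(23.9°) = 926 m

926 m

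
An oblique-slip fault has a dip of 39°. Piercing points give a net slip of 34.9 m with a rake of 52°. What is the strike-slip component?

strike-slip = net slip × cos(rake) = 34.9 m × cos(52°) = 21.5 m

21.5 m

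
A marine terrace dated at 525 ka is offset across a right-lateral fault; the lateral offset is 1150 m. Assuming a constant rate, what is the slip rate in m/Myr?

2190 m/Myr

rate = 1150 m / 525 ka = 0.00219 m/yr = 2190 m/Myr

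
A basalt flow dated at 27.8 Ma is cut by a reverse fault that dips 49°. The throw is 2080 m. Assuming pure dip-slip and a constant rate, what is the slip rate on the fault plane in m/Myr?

dip-slip = throw / sin(dip) = 2080 m / sin(49°) = 2756 m
rate = 2756 m / 27.8 Ma = 0.0000991 m/yr = 99.1 m/Myr

99.1 m/Myr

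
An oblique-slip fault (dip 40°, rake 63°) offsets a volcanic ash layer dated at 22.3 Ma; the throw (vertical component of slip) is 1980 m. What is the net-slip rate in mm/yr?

0.155 mm/yr

dip-slip = throw / sin(dip) = 1980 / sin(40°) = 3080 m
net slip = dip-slip / sin(rake) = 3080 / sin(63°) = 3457 m
rate = 3457 m / 22.3 Ma = 0.000155 m/yr = 0.155 mm/yr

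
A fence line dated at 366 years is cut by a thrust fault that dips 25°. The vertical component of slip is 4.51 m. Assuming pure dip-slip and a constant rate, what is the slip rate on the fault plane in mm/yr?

29.2 mm/yr

dip-slip = throw / sin(dip) = 4.51 m / sin(25°) = 10.67 m
rate = 10.67 m / 366 years = 0.0292 m/yr = 29.2 mm/yr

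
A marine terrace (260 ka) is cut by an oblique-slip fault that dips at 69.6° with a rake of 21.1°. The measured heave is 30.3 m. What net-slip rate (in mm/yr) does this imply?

dip-slip = heave / cos(dip) = 30.3 / cos(69.6°) = 86.93 m
net slip = dip-slip / sin(rake) = 86.93 / sin(21.1°) = 241.5 m
rate = 241.5 m / 260 ka = 0.000929 m/yr = 0.929 mm/yr

0.929 mm/yr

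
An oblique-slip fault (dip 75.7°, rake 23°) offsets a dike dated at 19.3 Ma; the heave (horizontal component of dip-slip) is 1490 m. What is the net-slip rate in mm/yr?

0.800 mm/yr

dip-slip = heave / cos(dip) = 1490 / cos(75.7°) = 6032 m
net slip = dip-slip / sin(rake) = 6032 / sin(23°) = 15440 m
rate = 15440 m / 19.3 Ma = 0.000800 m/yr = 0.800 mm/yr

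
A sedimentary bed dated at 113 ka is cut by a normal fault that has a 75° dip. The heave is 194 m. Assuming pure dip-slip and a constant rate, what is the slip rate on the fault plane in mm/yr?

dip-slip = heave / cos(dip) = 194 m / cos(75°) = 749.6 m
rate = 749.6 m / 113 ka = 0.00663 m/yr = 6.63 mm/yr

6.63 mm/yr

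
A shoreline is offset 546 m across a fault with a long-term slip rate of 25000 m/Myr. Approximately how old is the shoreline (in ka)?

age = offset / rate = 546 m / (25000 m/Myr) = 21800 yr = 21.8 ka

21.8 ka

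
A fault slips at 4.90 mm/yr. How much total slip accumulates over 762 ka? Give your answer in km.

slip = rate × time = 4.90 mm/yr × 762 ka = 3730 m = 3.73 km

3.73 km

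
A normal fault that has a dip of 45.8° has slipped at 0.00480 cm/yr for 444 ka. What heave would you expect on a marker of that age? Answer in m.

14.9 m

dip-slip = rate × time = 0.00480 cm/yr × 444 ka = 21.31 m
heave = dip-slip × cos(dip) = 21.31 × cos(45.8°) = 14.9 m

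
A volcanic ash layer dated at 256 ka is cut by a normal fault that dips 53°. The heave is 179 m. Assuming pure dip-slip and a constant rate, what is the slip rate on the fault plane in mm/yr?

1.16 mm/yr

dip-slip = heave / cos(dip) = 179 m / cos(53°) = 297.4 m
rate = 297.4 m / 256 ka = 0.00116 m/yr = 1.16 mm/yr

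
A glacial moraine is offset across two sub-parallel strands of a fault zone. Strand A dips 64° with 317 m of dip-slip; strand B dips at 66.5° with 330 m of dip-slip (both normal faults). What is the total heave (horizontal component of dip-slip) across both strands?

heave_A = 317 × cos(64°) = 139 m
heave_B = 330 × cos(66.5°) = 131.6 m
total = 139 + 131.6 = 271 m

271 m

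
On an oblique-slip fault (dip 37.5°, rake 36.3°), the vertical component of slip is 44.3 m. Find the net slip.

123 m

dip-slip = throw / sin(dip) = 44.3 / sin(37.5°) = 72.77 m
net slip = dip-slip / sin(rake) = 72.77 / sin(36.3°) = 123 m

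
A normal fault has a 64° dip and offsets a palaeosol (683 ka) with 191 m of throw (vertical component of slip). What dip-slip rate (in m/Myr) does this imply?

311 m/Myr

dip-slip = throw / sin(dip) = 191 m / sin(64°) = 212.5 m
rate = 212.5 m / 683 ka = 0.000311 m/yr = 311 m/Myr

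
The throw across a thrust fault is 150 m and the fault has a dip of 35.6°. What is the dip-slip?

dip-slip = throw / sin(dip) = 150 / sin(35.6°) = 258 m

258 m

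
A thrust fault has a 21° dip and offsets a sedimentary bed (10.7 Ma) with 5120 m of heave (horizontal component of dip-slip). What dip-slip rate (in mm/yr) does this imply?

dip-slip = heave / cos(dip) = 5120 m / cos(21°) = 5484 m
rate = 5484 m / 10.7 Ma = 0.000513 m/yr = 0.513 mm/yr

0.513 mm/yr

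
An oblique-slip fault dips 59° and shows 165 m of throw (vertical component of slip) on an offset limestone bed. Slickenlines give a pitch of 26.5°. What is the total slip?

431 m

dip-slip = throw / sin(dip) = 165 / sin(59°) = 192.5 m
net slip = dip-slip / sin(rake) = 192.5 / sin(26.5°) = 431 m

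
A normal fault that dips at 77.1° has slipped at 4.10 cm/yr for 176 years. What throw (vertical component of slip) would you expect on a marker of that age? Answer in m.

7.03 m

dip-slip = rate × time = 4.10 cm/yr × 176 years = 7.216 m
throw = dip-slip × sin(dip) = 7.216 × sin(77.1°) = 7.03 m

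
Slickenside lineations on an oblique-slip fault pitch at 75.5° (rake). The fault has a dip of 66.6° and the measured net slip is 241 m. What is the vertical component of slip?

dip-slip = net slip × sin(rake) = 241 m × sin(75.5°) = 233.3 m
throw = dip-slip × sin(dip) = 233.3 × sin(66.6°) = 214 m

214 m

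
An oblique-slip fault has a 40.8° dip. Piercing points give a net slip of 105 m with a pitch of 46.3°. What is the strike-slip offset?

strike-slip = net slip × cos(rake) = 105 m × cos(46.3°) = 72.5 m

72.5 m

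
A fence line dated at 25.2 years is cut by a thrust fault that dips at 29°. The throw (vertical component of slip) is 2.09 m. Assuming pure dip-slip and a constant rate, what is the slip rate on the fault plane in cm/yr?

17.1 cm/yr

dip-slip = throw / sin(dip) = 2.09 m / sin(29°) = 4.311 m
rate = 4.311 m / 25.2 years = 0.171 m/yr = 17.1 cm/yr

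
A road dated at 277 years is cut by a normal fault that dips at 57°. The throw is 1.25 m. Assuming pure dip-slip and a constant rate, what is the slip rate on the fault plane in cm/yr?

0.538 cm/yr

dip-slip = throw / sin(dip) = 1.25 m / sin(57°) = 1.490 m
rate = 1.490 m / 277 years = 0.00538 m/yr = 0.538 cm/yr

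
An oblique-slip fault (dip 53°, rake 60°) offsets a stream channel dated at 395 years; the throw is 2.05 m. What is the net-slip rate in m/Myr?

7500 m/Myr

dip-slip = throw / sin(dip) = 2.05 / sin(53°) = 2.567 m
net slip = dip-slip / sin(rake) = 2.567 / sin(60°) = 2.964 m
rate = 2.964 m / 395 years = 0.00750 m/yr = 7500 m/Myr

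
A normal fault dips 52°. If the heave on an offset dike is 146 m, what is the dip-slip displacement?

dip-slip = heave / cos(dip) = 146 / cos(52°) = 237 m

237 m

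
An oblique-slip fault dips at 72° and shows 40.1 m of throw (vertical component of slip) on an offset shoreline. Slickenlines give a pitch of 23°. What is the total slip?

dip-slip = throw / sin(dip) = 40.1 / sin(72°) = 42.16 m
net slip = dip-slip / sin(rake) = 42.16 / sin(23°) = 108 m

108 m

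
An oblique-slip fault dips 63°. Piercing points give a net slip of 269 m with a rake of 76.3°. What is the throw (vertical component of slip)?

233 m

dip-slip = net slip × sin(rake) = 269 m × sin(76.3°) = 261.3 m
throw = dip-slip × sin(dip) = 261.3 × sin(63°) = 233 m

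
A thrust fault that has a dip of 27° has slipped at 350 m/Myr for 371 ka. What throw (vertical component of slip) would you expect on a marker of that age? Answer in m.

dip-slip = rate × time = 350 m/Myr × 371 ka = 129.8 m
throw = dip-slip × sin(dip) = 129.8 × sin(27°) = 59 m

59 m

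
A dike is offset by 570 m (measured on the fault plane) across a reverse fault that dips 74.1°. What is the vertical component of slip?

548 m

throw = dip-slip × sin(dip) = 570 m × sin(74.1°) = 548 m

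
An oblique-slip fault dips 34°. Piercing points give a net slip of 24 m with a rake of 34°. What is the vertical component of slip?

7.50 m

dip-slip = net slip × sin(rake) = 24 m × sin(34°) = 13.42 m
throw = dip-slip × sin(dip) = 13.42 × sin(34°) = 7.50 m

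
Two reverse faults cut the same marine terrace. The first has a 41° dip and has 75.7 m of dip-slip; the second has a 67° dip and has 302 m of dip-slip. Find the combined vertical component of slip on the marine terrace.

328 m

throw_A = 75.7 × sin(41°) = 49.66 m
throw_B = 302 × sin(67°) = 278 m
total = 49.66 + 278 = 328 m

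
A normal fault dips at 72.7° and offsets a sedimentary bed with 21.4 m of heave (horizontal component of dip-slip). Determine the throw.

throw = heave × tan(dip) = 21.4 × tan(72.7°) = 68.7 m

68.7 m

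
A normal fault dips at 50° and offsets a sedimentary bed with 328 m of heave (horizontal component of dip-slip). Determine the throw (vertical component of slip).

throw = heave × tan(dip) = 328 × tan(50°) = 391 m

391 m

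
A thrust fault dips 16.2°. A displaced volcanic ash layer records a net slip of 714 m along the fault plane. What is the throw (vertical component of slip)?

199 m

throw = dip-slip × sin(dip) = 714 m × sin(16.2°) = 199 m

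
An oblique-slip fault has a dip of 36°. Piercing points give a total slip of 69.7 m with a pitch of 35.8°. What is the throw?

24 m

dip-slip = net slip × sin(rake) = 69.7 m × sin(35.8°) = 40.77 m
throw = dip-slip × sin(dip) = 40.77 × sin(36°) = 24 m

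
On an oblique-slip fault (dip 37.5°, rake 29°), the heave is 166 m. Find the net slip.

dip-slip = heave / cos(dip) = 166 / cos(37.5°) = 209.2 m
net slip = dip-slip / sin(rake) = 209.2 / sin(29°) = 432 m

432 m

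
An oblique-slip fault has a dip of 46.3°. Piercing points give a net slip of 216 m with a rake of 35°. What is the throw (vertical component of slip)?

89.6 m

dip-slip = net slip × sin(rake) = 216 m × sin(35°) = 123.9 m
throw = dip-slip × sin(dip) = 123.9 × sin(46.3°) = 89.6 m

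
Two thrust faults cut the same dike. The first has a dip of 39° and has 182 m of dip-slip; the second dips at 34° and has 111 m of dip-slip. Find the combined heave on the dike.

heave_A = 182 × cos(39°) = 141.4 m
heave_B = 111 × cos(34°) = 92.02 m
total = 141.4 + 92.02 = 233 m

233 m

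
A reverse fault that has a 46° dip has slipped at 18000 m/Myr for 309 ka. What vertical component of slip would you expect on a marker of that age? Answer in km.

4 km

dip-slip = rate × time = 18000 m/Myr × 309 ka = 5562 m
throw = dip-slip × sin(dip) = 5562 × sin(46°) = 4000 m = 4 km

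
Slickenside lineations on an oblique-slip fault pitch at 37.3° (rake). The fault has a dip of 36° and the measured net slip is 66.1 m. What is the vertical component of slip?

dip-slip = net slip × sin(rake) = 66.1 m × sin(37.3°) = 40.06 m
throw = dip-slip × sin(dip) = 40.06 × sin(36°) = 23.5 m

23.5 m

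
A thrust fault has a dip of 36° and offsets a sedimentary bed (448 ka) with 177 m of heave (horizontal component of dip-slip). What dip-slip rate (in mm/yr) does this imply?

0.488 mm/yr

dip-slip = heave / cos(dip) = 177 m / cos(36°) = 218.8 m
rate = 218.8 m / 448 ka = 0.000488 m/yr = 0.488 mm/yr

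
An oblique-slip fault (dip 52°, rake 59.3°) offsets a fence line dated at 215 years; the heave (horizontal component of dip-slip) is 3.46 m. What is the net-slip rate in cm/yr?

3.04 cm/yr

dip-slip = heave / cos(dip) = 3.46 / cos(52°) = 5.620 m
net slip = dip-slip / sin(rake) = 5.620 / sin(59.3°) = 6.536 m
rate = 6.536 m / 215 years = 0.0304 m/yr = 3.04 cm/yr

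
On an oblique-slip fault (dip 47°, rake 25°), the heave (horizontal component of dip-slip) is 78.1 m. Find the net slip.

271 m

dip-slip = heave / cos(dip) = 78.1 / cos(47°) = 114.5 m
net slip = dip-slip / sin(rake) = 114.5 / sin(25°) = 271 m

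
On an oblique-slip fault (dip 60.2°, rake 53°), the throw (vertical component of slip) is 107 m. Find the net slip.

dip-slip = throw / sin(dip) = 107 / sin(60.2°) = 123.3 m
net slip = dip-slip / sin(rake) = 123.3 / sin(53°) = 154 m

154 m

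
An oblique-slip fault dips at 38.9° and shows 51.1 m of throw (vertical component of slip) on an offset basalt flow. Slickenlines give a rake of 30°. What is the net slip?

163 m

dip-slip = throw / sin(dip) = 51.1 / sin(38.9°) = 81.37 m
net slip = dip-slip / sin(rake) = 81.37 / sin(30°) = 163 m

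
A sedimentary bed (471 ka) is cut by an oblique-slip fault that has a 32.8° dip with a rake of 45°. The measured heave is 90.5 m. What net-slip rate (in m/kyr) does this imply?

dip-slip = heave / cos(dip) = 90.5 / cos(32.8°) = 107.7 m
net slip = dip-slip / sin(rake) = 107.7 / sin(45°) = 152.3 m
rate = 152.3 m / 471 ka = 0.000323 m/yr = 0.323 m/kyr

0.323 m/kyr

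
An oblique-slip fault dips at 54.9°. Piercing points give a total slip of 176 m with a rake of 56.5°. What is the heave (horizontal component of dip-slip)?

84.4 m

dip-slip = net slip × sin(rake) = 176 m × sin(56.5°) = 146.8 m
heave = dip-slip × cos(dip) = 146.8 × cos(54.9°) = 84.4 m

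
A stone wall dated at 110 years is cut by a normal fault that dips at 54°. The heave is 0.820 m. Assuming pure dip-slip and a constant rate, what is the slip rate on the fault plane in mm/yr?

12.7 mm/yr

dip-slip = heave / cos(dip) = 0.820 m / cos(54°) = 1.395 m
rate = 1.395 m / 110 years = 0.0127 m/yr = 12.7 mm/yr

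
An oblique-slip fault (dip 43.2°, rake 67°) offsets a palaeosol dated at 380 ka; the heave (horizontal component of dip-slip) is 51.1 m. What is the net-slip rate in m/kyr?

dip-slip = heave / cos(dip) = 51.1 / cos(43.2°) = 70.10 m
net slip = dip-slip / sin(rake) = 70.10 / sin(67°) = 76.15 m
rate = 76.15 m / 380 ka = 0.000200 m/yr = 0.200 m/kyr

0.200 m/kyr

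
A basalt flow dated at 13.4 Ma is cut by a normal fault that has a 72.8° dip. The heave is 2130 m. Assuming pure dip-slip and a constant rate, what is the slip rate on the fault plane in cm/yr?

0.0538 cm/yr

dip-slip = heave / cos(dip) = 2130 m / cos(72.8°) = 7203 m
rate = 7203 m / 13.4 Ma = 0.000538 m/yr = 0.0538 cm/yr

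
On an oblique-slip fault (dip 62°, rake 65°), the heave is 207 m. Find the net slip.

dip-slip = heave / cos(dip) = 207 / cos(62°) = 440.9 m
net slip = dip-slip / sin(rake) = 440.9 / sin(65°) = 487 m

487 m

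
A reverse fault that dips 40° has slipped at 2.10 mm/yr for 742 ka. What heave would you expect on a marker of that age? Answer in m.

dip-slip = rate × time = 2.10 mm/yr × 742 ka = 1558 m
heave = dip-slip × cos(dip) = 1558 × cos(40°) = 1190 m

1190 m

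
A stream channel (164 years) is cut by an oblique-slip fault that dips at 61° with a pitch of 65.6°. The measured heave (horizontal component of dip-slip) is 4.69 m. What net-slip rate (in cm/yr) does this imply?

6.48 cm/yr

dip-slip = heave / cos(dip) = 4.69 / cos(61°) = 9.674 m
net slip = dip-slip / sin(rake) = 9.674 / sin(65.6°) = 10.62 m
rate = 10.62 m / 164 years = 0.0648 m/yr = 6.48 cm/yr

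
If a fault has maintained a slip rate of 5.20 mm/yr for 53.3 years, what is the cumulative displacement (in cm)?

27.7 cm

slip = rate × time = 5.20 mm/yr × 53.3 years = 0.277 m = 27.7 cm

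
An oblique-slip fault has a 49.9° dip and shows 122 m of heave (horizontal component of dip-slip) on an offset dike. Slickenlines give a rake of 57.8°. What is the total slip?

224 m

dip-slip = heave / cos(dip) = 122 / cos(49.9°) = 189.4 m
net slip = dip-slip / sin(rake) = 189.4 / sin(57.8°) = 224 m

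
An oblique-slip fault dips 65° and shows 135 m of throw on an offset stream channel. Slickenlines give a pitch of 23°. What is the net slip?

381 m

dip-slip = throw / sin(dip) = 135 / sin(65°) = 149 m
net slip = dip-slip / sin(rake) = 149 / sin(23°) = 381 m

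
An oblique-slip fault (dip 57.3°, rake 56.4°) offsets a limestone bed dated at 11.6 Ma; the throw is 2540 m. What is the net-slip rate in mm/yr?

dip-slip = throw / sin(dip) = 2540 / sin(57.3°) = 3018 m
net slip = dip-slip / sin(rake) = 3018 / sin(56.4°) = 3624 m
rate = 3624 m / 11.6 Ma = 0.000312 m/yr = 0.312 mm/yr

0.312 mm/yr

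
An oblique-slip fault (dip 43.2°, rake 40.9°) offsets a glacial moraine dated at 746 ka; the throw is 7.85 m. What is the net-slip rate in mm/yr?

dip-slip = throw / sin(dip) = 7.85 / sin(43.2°) = 11.47 m
net slip = dip-slip / sin(rake) = 11.47 / sin(40.9°) = 17.51 m
rate = 17.51 m / 746 ka = 0.0000235 m/yr = 0.0235 mm/yr

0.0235 mm/yr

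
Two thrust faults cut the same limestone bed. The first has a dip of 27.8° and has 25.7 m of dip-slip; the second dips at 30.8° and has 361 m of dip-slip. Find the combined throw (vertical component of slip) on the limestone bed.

throw_A = 25.7 × sin(27.8°) = 11.99 m
throw_B = 361 × sin(30.8°) = 184.8 m
total = 11.99 + 184.8 = 197 m

197 m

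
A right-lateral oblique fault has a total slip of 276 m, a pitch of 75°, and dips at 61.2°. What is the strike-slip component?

strike-slip = net slip × cos(rake) = 276 m × cos(75°) = 71.4 m

71.4 m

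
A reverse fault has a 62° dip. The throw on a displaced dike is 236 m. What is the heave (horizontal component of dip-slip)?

heave = throw / tan(dip) = 236 / tan(62°) = 125 m

125 m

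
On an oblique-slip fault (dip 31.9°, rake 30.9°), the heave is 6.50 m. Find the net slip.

dip-slip = heave / cos(dip) = 6.50 / cos(31.9°) = 7.656 m
net slip = dip-slip / sin(rake) = 7.656 / sin(30.9°) = 14.9 m

14.9 m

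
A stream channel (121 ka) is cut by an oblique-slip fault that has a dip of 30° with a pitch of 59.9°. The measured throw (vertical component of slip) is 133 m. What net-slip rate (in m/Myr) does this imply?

2540 m/Myr

dip-slip = throw / sin(dip) = 133 / sin(30°) = 266 m
net slip = dip-slip / sin(rake) = 266 / sin(59.9°) = 307.5 m
rate = 307.5 m / 121 ka = 0.00254 m/yr = 2540 m/Myr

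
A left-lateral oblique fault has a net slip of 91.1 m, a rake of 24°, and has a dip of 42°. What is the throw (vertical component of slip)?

24.8 m

dip-slip = net slip × sin(rake) = 91.1 m × sin(24°) = 37.05 m
throw = dip-slip × sin(dip) = 37.05 × sin(42°) = 24.8 m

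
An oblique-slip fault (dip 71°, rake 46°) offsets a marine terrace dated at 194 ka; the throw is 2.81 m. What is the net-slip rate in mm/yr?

dip-slip = throw / sin(dip) = 2.81 / sin(71°) = 2.972 m
net slip = dip-slip / sin(rake) = 2.972 / sin(46°) = 4.131 m
rate = 4.131 m / 194 ka = 0.0000213 m/yr = 0.0213 mm/yr

0.0213 mm/yr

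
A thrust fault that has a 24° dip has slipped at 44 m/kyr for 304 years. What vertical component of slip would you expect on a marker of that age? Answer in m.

dip-slip = rate × time = 44 m/kyr × 304 years = 13.38 m
throw = dip-slip × sin(dip) = 13.38 × sin(24°) = 5.44 m

5.44 m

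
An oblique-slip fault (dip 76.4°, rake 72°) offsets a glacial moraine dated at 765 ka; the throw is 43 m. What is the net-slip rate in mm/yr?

dip-slip = throw / sin(dip) = 43 / sin(76.4°) = 44.24 m
net slip = dip-slip / sin(rake) = 44.24 / sin(72°) = 46.52 m
rate = 46.52 m / 765 ka = 0.0000608 m/yr = 0.0608 mm/yr

0.0608 mm/yr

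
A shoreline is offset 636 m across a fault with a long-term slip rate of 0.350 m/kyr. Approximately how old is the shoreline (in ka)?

1820 ka

age = offset / rate = 636 m / (0.350 m/kyr) = 1.82e+06 yr = 1820 ka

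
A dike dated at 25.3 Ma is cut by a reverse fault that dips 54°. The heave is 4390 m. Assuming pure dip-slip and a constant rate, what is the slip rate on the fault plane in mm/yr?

dip-slip = heave / cos(dip) = 4390 m / cos(54°) = 7469 m
rate = 7469 m / 25.3 Ma = 0.000295 m/yr = 0.295 mm/yr

0.295 mm/yr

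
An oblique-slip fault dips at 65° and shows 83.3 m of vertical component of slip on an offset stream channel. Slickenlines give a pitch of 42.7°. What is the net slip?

dip-slip = throw / sin(dip) = 83.3 / sin(65°) = 91.91 m
net slip = dip-slip / sin(rake) = 91.91 / sin(42.7°) = 136 m

136 m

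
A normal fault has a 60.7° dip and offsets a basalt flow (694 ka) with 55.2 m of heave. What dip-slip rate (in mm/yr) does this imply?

0.163 mm/yr

dip-slip = heave / cos(dip) = 55.2 m / cos(60.7°) = 112.8 m
rate = 112.8 m / 694 ka = 0.000163 m/yr = 0.163 mm/yr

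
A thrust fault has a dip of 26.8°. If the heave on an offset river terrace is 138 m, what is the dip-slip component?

dip-slip = heave / cos(dip) = 138 / cos(26.8°) = 155 m

155 m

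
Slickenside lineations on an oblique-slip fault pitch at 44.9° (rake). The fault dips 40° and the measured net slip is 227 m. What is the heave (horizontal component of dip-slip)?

dip-slip = net slip × sin(rake) = 227 m × sin(44.9°) = 160.2 m
heave = dip-slip × cos(dip) = 160.2 × cos(40°) = 123 m

123 m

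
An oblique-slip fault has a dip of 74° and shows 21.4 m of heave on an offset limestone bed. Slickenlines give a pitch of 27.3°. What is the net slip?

169 m

dip-slip = heave / cos(dip) = 21.4 / cos(74°) = 77.64 m
net slip = dip-slip / sin(rake) = 77.64 / sin(27.3°) = 169 m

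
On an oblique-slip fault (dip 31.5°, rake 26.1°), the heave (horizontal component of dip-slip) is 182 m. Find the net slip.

dip-slip = heave / cos(dip) = 182 / cos(31.5°) = 213.5 m
net slip = dip-slip / sin(rake) = 213.5 / sin(26.1°) = 485 m

485 m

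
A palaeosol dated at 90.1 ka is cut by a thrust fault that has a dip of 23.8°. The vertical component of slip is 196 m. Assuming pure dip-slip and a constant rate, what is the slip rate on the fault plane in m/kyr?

5.39 m/kyr

dip-slip = throw / sin(dip) = 196 m / sin(23.8°) = 485.7 m
rate = 485.7 m / 90.1 ka = 0.00539 m/yr = 5.39 m/kyr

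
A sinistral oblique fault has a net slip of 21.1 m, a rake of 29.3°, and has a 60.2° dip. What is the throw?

dip-slip = net slip × sin(rake) = 21.1 m × sin(29.3°) = 10.33 m
throw = dip-slip × sin(dip) = 10.33 × sin(60.2°) = 8.96 m

8.96 m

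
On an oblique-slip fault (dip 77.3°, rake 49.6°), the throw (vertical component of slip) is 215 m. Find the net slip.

289 m

dip-slip = throw / sin(dip) = 215 / sin(77.3°) = 220.4 m
net slip = dip-slip / sin(rake) = 220.4 / sin(49.6°) = 289 m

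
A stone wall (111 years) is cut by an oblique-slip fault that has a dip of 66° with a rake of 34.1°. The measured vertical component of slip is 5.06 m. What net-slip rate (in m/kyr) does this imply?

89 m/kyr

dip-slip = throw / sin(dip) = 5.06 / sin(66°) = 5.539 m
net slip = dip-slip / sin(rake) = 5.539 / sin(34.1°) = 9.880 m
rate = 9.880 m / 111 years = 0.0890 m/yr = 89 m/kyr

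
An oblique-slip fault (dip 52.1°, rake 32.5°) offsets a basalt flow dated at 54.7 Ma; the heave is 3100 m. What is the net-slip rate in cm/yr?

dip-slip = heave / cos(dip) = 3100 / cos(52.1°) = 5047 m
net slip = dip-slip / sin(rake) = 5047 / sin(32.5°) = 9392 m
rate = 9392 m / 54.7 Ma = 0.000172 m/yr = 0.0172 cm/yr

0.0172 cm/yr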